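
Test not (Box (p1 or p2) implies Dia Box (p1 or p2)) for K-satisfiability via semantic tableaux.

1. not (Box (p1 or p2) implies Dia Box (p1 or p2)), w0
2. Box (p1 or p2), w0
3. not Dia Box (p1 or p2), w0

Yes, satisfiable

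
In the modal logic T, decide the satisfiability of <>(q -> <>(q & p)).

Satisfiable

1. <>(q -> <>(q & p)), 0
2. q -> <>(q & p), 1   [<>-rule on 1: fresh world 1, 0R1]
3. <>(q & p), 1   [->-rule on 2 (branches; this branch)]
4. q & p, 2   [<>-rule on 3: fresh world 2, 1R2]
5. q, 2   [&-rule on 4]
6. p, 2   [&-rule on 4]
Accessibility: 0R0, 0R1, 1R1, 1R2, 2R2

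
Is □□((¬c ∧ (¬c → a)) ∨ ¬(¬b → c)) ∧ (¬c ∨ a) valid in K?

No, not valid

Tableau for the negation ¬(□□((¬c ∧ (¬c → a)) ∨ ¬(¬b → c)) ∧ (¬c ∨ a)):
1. ¬(□□((¬c ∧ (¬c → a)) ∨ ¬(¬b → c)) ∧ (¬c ∨ a)), w0
2. ¬(¬c ∨ a), w0
3. c, w0
4. ¬a, w0
The negation has an open branch (countermodel exists).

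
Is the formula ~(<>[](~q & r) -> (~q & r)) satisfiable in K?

1. ~(<>[](~q & r) -> (~q & r)), w0
2. <>[](~q & r), w0   [~->-rule on 1]
3. ~(~q & r), w0   [~->-rule on 1]
4. ~r, w0   [~&-rule on 3 (branches; this branch)]
5. [](~q & r), w1   [<>-rule on 2: fresh world w1, w0Rw1]
Accessibility: w0Rw1

Satisfiable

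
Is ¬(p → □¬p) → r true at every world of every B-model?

Invalid (countermodel exists)

Tableau for the negation ¬(¬(p → □¬p) → r):
1. ¬(¬(p → □¬p) → r), u
2. ¬(p → □¬p), u
3. ¬r, u
4. p, u
5. ¬□¬p, u
6. p, v
Accessibility: uRu, uRv, vRu, vRv
The negation has an open branch (countermodel exists).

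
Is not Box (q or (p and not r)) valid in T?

Tableau for the negation Box (q or (p and not r)):
1. Box (q or (p and not r)), 0
2. q or (p and not r), 0   [Box-rule on 1 via 0R0]
3. p and not r, 0   [or-rule on 2 (branches; this branch)]
4. p, 0   [and-rule on 3]
5. not r, 0   [and-rule on 3]
Accessibility: 0R0
The negation has an open branch (countermodel exists).

Invalid (countermodel exists)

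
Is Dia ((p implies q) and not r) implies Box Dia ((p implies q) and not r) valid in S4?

Tableau for the negation not (Dia ((p implies q) and not r) implies Box Dia ((p implies q) and not r)):
1. not (Dia ((p implies q) and not r) implies Box Dia ((p implies q) and not r)), u
2. Dia ((p implies q) and not r), u
3. not Box Dia ((p implies q) and not r), u
4. (p implies q) and not r, v
5. p implies q, v
6. not r, v
7. q, v
8. not Dia ((p implies q) and not r), w
9. not ((p implies q) and not r), w
10. r, w
Accessibility: uRu, uRv, uRw, vRv, wRw
The negation has an open branch (countermodel exists).

No, not valid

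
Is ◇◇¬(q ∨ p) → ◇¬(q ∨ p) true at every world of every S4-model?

Valid in S4

Tableau for the negation ¬(◇◇¬(q ∨ p) → ◇¬(q ∨ p)):
1. ¬(◇◇¬(q ∨ p) → ◇¬(q ∨ p)), u
2. ◇◇¬(q ∨ p), u   [¬→-rule on 1]
3. ¬◇¬(q ∨ p), u   [¬→-rule on 1]
4. q ∨ p, u   [¬◇-rule on 3 via uRu]
5. p, u   [∨-rule on 4 (branches; this branch)]
6. ◇¬(q ∨ p), v   [◇-rule on 2: fresh world v, uRv]
7. q ∨ p, v   [¬◇-rule on 3 via uRv]
8. p, v   [∨-rule on 7 (branches; this branch)]
9. ¬(q ∨ p), w   [◇-rule on 6: fresh world w, vRw]
10. ¬q, w   [¬∨-rule on 9]
11. ¬p, w   [¬∨-rule on 9]
12. q ∨ p, w   [¬◇-rule on 3 via uRw]
13. p, w   [∨-rule on 12 (branches; this branch)]
Accessibility: uRu, uRv, uRw, vRv, vRw, wRw
Branch closes: p and ¬p both at w.
All branches of the negation close; one closing branch shown above.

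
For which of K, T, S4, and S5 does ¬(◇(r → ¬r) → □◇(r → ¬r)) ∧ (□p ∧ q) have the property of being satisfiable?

K, T, S4

S5-tableau for the formula:
1. ¬(◇(r → ¬r) → □◇(r → ¬r)) ∧ (□p ∧ q), u
2. ¬(◇(r → ¬r) → □◇(r → ¬r)), u   [∧-rule on 1]
3. □p ∧ q, u   [∧-rule on 1]
4. ◇(r → ¬r), u   [¬→-rule on 2]
5. ¬□◇(r → ¬r), u   [¬→-rule on 2]
6. □p, u   [∧-rule on 3]
7. q, u   [∧-rule on 3]
8. p, u   [□-rule on 6 via uRu]
9. r → ¬r, v   [◇-rule on 4: fresh world v, uRv]
10. p, v   [□-rule on 6 via uRv]
11. ¬r, v   [→-rule on 9 (branches; this branch)]
12. ¬◇(r → ¬r), w   [¬□-rule on 5: fresh world w, uRw]
13. p, w   [□-rule on 6 via uRw]
14. ¬(r → ¬r), u   [¬◇-rule on 12 via wRu]
15. r, u   [¬→-rule on 14]
16. ¬(r → ¬r), v   [¬◇-rule on 12 via wRv]
17. r, v   [¬→-rule on 16]
Accessibility: uRu, uRv, uRw, vRu, vRv, vRw, wRu, wRv, wRw
Branch closes: r and ¬r both at v.
Every branch closes (one shown): unsatisfiable in S5.
S4-tableau for the formula:
1. ¬(◇(r → ¬r) → □◇(r → ¬r)) ∧ (□p ∧ q), u
2. ¬(◇(r → ¬r) → □◇(r → ¬r)), u   [∧-rule on 1]
3. □p ∧ q, u   [∧-rule on 1]
4. ◇(r → ¬r), u   [¬→-rule on 2]
5. ¬□◇(r → ¬r), u   [¬→-rule on 2]
6. □p, u   [∧-rule on 3]
7. q, u   [∧-rule on 3]
8. p, u   [□-rule on 6 via uRu]
9. r → ¬r, v   [◇-rule on 4: fresh world v, uRv]
10. p, v   [□-rule on 6 via uRv]
11. ¬r, v   [→-rule on 9 (branches; this branch)]
12. ¬◇(r → ¬r), w   [¬□-rule on 5: fresh world w, uRw]
13. p, w   [□-rule on 6 via uRw]
14. ¬(r → ¬r), w   [¬◇-rule on 12 via wRw]
15. r, w   [¬→-rule on 14]
Accessibility: uRu, uRv, uRw, vRv, wRw
Complete open branch: satisfiable in S4, hence also in K, T (this S4-model is also a K-model and a T-model).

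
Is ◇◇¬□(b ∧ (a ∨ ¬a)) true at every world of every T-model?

Tableau for the negation ¬◇◇¬□(b ∧ (a ∨ ¬a)):
1. ¬◇◇¬□(b ∧ (a ∨ ¬a)), 0
2. ¬◇¬□(b ∧ (a ∨ ¬a)), 0
3. □(b ∧ (a ∨ ¬a)), 0
4. b ∧ (a ∨ ¬a), 0
5. b, 0
6. a ∨ ¬a, 0
7. ¬a, 0
Accessibility: 0R0
The negation has an open branch (countermodel exists).

Invalid (countermodel exists)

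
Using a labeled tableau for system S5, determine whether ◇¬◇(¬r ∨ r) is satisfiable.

1. ◇¬◇(¬r ∨ r), w0
2. ¬◇(¬r ∨ r), w1
3. ¬(¬r ∨ r), w0
4. r, w0
5. ¬r, w0
Accessibility: w0Rw0, w0Rw1, w1Rw0, w1Rw1
Branch closes: r and ¬r both at w0.
All branches of the tableau close; one closing branch shown above.

Unsatisfiable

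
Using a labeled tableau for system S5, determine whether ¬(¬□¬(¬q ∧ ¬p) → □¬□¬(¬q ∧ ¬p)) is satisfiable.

Unsatisfiable (every branch closes)

1. ¬(¬□¬(¬q ∧ ¬p) → □¬□¬(¬q ∧ ¬p)), w0
2. ¬□¬(¬q ∧ ¬p), w0
3. ¬□¬□¬(¬q ∧ ¬p), w0
4. ¬q ∧ ¬p, w1
5. ¬q, w1
6. ¬p, w1
7. □¬(¬q ∧ ¬p), w2
8. ¬(¬q ∧ ¬p), w0
9. ¬(¬q ∧ ¬p), w1
10. ¬(¬q ∧ ¬p), w2
11. p, w0
12. p, w1
Accessibility: w0Rw0, w0Rw1, w0Rw2, w1Rw0, w1Rw1, w1Rw2, w2Rw0, w2Rw1, w2Rw2
Branch closes: p and ¬p both at w1.
(One branch shown.) All branches close.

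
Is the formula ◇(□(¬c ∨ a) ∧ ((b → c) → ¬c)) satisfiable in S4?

Satisfiable

1. ◇(□(¬c ∨ a) ∧ ((b → c) → ¬c)), u
2. □(¬c ∨ a) ∧ ((b → c) → ¬c), v
3. □(¬c ∨ a), v
4. (b → c) → ¬c, v
5. ¬c ∨ a, v
6. ¬c, v
7. a, v
Accessibility: uRu, uRv, vRv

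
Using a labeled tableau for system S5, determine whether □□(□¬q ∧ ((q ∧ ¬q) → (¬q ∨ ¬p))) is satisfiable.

Satisfiable

1. □□(□¬q ∧ ((q ∧ ¬q) → (¬q ∨ ¬p))), 0
2. □(□¬q ∧ ((q ∧ ¬q) → (¬q ∨ ¬p))), 0
3. □¬q ∧ ((q ∧ ¬q) → (¬q ∨ ¬p)), 0
4. □¬q, 0
5. (q ∧ ¬q) → (¬q ∨ ¬p), 0
6. ¬q, 0
7. ¬q ∨ ¬p, 0
8. ¬p, 0
Accessibility: 0R0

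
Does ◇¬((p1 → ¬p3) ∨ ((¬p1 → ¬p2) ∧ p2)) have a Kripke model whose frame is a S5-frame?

Satisfiable (open branch found)

1. ◇¬((p1 → ¬p3) ∨ ((¬p1 → ¬p2) ∧ p2)), w0
2. ¬((p1 → ¬p3) ∨ ((¬p1 → ¬p2) ∧ p2)), w1
3. ¬(p1 → ¬p3), w1
4. ¬((¬p1 → ¬p2) ∧ p2), w1
5. p1, w1
6. p3, w1
7. ¬p2, w1
Accessibility: w0Rw0, w0Rw1, w1Rw0, w1Rw1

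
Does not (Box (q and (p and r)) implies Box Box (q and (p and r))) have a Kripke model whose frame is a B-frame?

Yes, satisfiable

1. not (Box (q and (p and r)) implies Box Box (q and (p and r))), u
2. Box (q and (p and r)), u
3. not Box Box (q and (p and r)), u
4. q and (p and r), u
5. q, u
6. p and r, u
7. p, u
8. r, u
9. not Box (q and (p and r)), v
10. q and (p and r), v
11. q, v
12. p and r, v
13. p, v
14. r, v
15. not (q and (p and r)), w
16. not (p and r), w
17. not r, w
Accessibility: uRu, uRv, vRu, vRv, vRw, wRv, wRw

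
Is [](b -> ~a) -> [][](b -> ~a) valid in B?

Not valid

Tableau for the negation ~([](b -> ~a) -> [][](b -> ~a)):
1. ~([](b -> ~a) -> [][](b -> ~a)), 0
2. [](b -> ~a), 0
3. ~[][](b -> ~a), 0
4. b -> ~a, 0
5. ~a, 0
6. ~[](b -> ~a), 1
7. b -> ~a, 1
8. ~a, 1
9. ~(b -> ~a), 2
10. b, 2
11. a, 2
Accessibility: 0R0, 0R1, 1R0, 1R1, 1R2, 2R1, 2R2
The negation has an open branch (countermodel exists).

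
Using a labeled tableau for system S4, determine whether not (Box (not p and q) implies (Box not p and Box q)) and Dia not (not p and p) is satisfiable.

Unsatisfiable

1. not (Box (not p and q) implies (Box not p and Box q)) and Dia not (not p and p), u
2. not (Box (not p and q) implies (Box not p and Box q)), u
3. Dia not (not p and p), u
4. Box (not p and q), u
5. not (Box not p and Box q), u
6. not p and q, u
7. not p, u
8. q, u
9. not Box q, u
10. not (not p and p), v
11. not p and q, v
12. not p, v
13. q, v
14. not q, w
15. not p and q, w
16. not p, w
17. q, w
Accessibility: uRu, uRv, uRw, vRv, wRw
Branch closes: q and not q both at w.
(One branch shown.) All branches close.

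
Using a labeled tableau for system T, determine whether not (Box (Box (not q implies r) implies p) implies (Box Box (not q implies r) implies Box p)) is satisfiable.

1. not (Box (Box (not q implies r) implies p) implies (Box Box (not q implies r) implies Box p)), 0
2. Box (Box (not q implies r) implies p), 0   [neg-implies-rule on 1]
3. not (Box Box (not q implies r) implies Box p), 0   [neg-implies-rule on 1]
4. Box Box (not q implies r), 0   [neg-implies-rule on 3]
5. not Box p, 0   [neg-implies-rule on 3]
6. Box (not q implies r) implies p, 0   [Box-rule on 2 via 0R0]
7. Box (not q implies r), 0   [Box-rule on 4 via 0R0]
8. not q implies r, 0   [Box-rule on 7 via 0R0]
9. not Box (not q implies r), 0   [implies-rule on 6 (branches; this branch)]
10. r, 0   [implies-rule on 8 (branches; this branch)]
11. not p, 1   [neg-Box-rule on 5: fresh world 1, 0R1]
12. Box (not q implies r) implies p, 1   [Box-rule on 2 via 0R1]
13. Box (not q implies r), 1   [Box-rule on 4 via 0R1]
14. not q implies r, 1   [Box-rule on 7 via 0R1]
15. not Box (not q implies r), 1   [implies-rule on 12 (branches; this branch)]
16. r, 1   [implies-rule on 14 (branches; this branch)]
17. not (not q implies r), 2   [neg-Box-rule on 9: fresh world 2, 0R2]
18. not q, 2   [neg-implies-rule on 17]
19. not r, 2   [neg-implies-rule on 17]
20. Box (not q implies r) implies p, 2   [Box-rule on 2 via 0R2]
21. Box (not q implies r), 2   [Box-rule on 4 via 0R2]
22. not q implies r, 2   [Box-rule on 7 via 0R2]
23. p, 2   [implies-rule on 20 (branches; this branch)]
24. r, 2   [implies-rule on 22 (branches; this branch)]
Accessibility: 0R0, 0R1, 0R2, 1R1, 2R2
Branch closes: r and not r both at 2.
(One branch shown.) All branches close.

Unsatisfiable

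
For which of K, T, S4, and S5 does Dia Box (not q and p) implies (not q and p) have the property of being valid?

S5

S4-tableau for the negation not (Dia Box (not q and p) implies (not q and p)):
1. not (Dia Box (not q and p) implies (not q and p)), w0
2. Dia Box (not q and p), w0
3. not (not q and p), w0
4. not p, w0
5. Box (not q and p), w1
6. not q and p, w1
7. not q, w1
8. p, w1
Accessibility: w0Rw0, w0Rw1, w1Rw1
Complete open branch: countermodel on an S4-frame, so not valid in S4, nor in K, T (the same frame is also a K-frame and a T-frame).
S5-tableau for the negation not (Dia Box (not q and p) implies (not q and p)):
1. not (Dia Box (not q and p) implies (not q and p)), w0
2. Dia Box (not q and p), w0
3. not (not q and p), w0
4. not p, w0
5. Box (not q and p), w1
6. not q and p, w0
7. not q, w0
8. p, w0
Accessibility: w0Rw0, w0Rw1, w1Rw0, w1Rw1
Branch closes: p and not p both at w0.
Every branch closes (one shown): valid in S5.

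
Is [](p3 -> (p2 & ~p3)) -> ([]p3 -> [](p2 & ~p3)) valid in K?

Tableau for the negation ~([](p3 -> (p2 & ~p3)) -> ([]p3 -> [](p2 & ~p3))):
1. ~([](p3 -> (p2 & ~p3)) -> ([]p3 -> [](p2 & ~p3))), w0
2. [](p3 -> (p2 & ~p3)), w0
3. ~([]p3 -> [](p2 & ~p3)), w0
4. []p3, w0
5. ~[](p2 & ~p3), w0
6. ~(p2 & ~p3), w1
7. p3 -> (p2 & ~p3), w1
8. p3, w1
9. p2 & ~p3, w1
10. p2, w1
11. ~p3, w1
Accessibility: w0Rw1
Branch closes: p3 and ~p3 both at w1.
All branches of the negation close; one closing branch shown above.

Valid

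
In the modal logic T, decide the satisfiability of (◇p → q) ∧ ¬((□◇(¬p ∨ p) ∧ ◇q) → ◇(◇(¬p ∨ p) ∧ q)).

Unsatisfiable

1. (◇p → q) ∧ ¬((□◇(¬p ∨ p) ∧ ◇q) → ◇(◇(¬p ∨ p) ∧ q)), u
2. ◇p → q, u   [∧-rule on 1]
3. ¬((□◇(¬p ∨ p) ∧ ◇q) → ◇(◇(¬p ∨ p) ∧ q)), u   [∧-rule on 1]
4. □◇(¬p ∨ p) ∧ ◇q, u   [¬→-rule on 3]
5. ¬◇(◇(¬p ∨ p) ∧ q), u   [¬→-rule on 3]
6. □◇(¬p ∨ p), u   [∧-rule on 4]
7. ◇q, u   [∧-rule on 4]
8. ¬(◇(¬p ∨ p) ∧ q), u   [¬◇-rule on 5 via uRu]
9. ◇(¬p ∨ p), u   [□-rule on 6 via uRu]
10. ¬◇p, u   [→-rule on 2 (branches; this branch)]
11. ¬p, u   [¬◇-rule on 10 via uRu]
12. ¬q, u   [¬∧-rule on 8 (branches; this branch)]
13. q, v   [◇-rule on 7: fresh world v, uRv]
14. ¬(◇(¬p ∨ p) ∧ q), v   [¬◇-rule on 5 via uRv]
15. ◇(¬p ∨ p), v   [□-rule on 6 via uRv]
16. ¬p, v   [¬◇-rule on 10 via uRv]
17. ¬◇(¬p ∨ p), v   [¬∧-rule on 14 (branches; this branch)]
18. ¬(¬p ∨ p), v   [¬◇-rule on 17 via vRv]
19. p, v   [¬∨-rule on 18]
Accessibility: uRu, uRv, vRv
Branch closes: p and ¬p both at v.
(One branch shown.) All branches close.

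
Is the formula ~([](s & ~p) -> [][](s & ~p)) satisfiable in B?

Satisfiable

1. ~([](s & ~p) -> [][](s & ~p)), u
2. [](s & ~p), u
3. ~[][](s & ~p), u
4. s & ~p, u
5. s, u
6. ~p, u
7. ~[](s & ~p), v
8. s & ~p, v
9. s, v
10. ~p, v
11. ~(s & ~p), w
12. p, w
Accessibility: uRu, uRv, vRu, vRv, vRw, wRv, wRw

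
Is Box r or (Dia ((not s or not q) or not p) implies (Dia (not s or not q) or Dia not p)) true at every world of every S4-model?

Yes, valid

Tableau for the negation not (Box r or (Dia ((not s or not q) or not p) implies (Dia (not s or not q) or Dia not p))):
1. not (Box r or (Dia ((not s or not q) or not p) implies (Dia (not s or not q) or Dia not p))), w0
2. not Box r, w0
3. not (Dia ((not s or not q) or not p) implies (Dia (not s or not q) or Dia not p)), w0
4. Dia ((not s or not q) or not p), w0
5. not (Dia (not s or not q) or Dia not p), w0
6. not Dia (not s or not q), w0
7. not Dia not p, w0
8. not (not s or not q), w0
9. s, w0
10. q, w0
11. p, w0
12. not r, w1
13. not (not s or not q), w1
14. s, w1
15. q, w1
16. p, w1
17. (not s or not q) or not p, w2
18. not (not s or not q), w2
19. s, w2
20. q, w2
21. p, w2
22. not s or not q, w2
23. not q, w2
Accessibility: w0Rw0, w0Rw1, w0Rw2, w1Rw1, w2Rw2
Branch closes: q and not q both at w2.
All branches of the negation close; one closing branch shown above.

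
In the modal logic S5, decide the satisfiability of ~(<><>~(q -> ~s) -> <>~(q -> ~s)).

1. ~(<><>~(q -> ~s) -> <>~(q -> ~s)), w0
2. <><>~(q -> ~s), w0
3. ~<>~(q -> ~s), w0
4. q -> ~s, w0
5. ~s, w0
6. <>~(q -> ~s), w1
7. q -> ~s, w1
8. ~s, w1
9. ~(q -> ~s), w2
10. q, w2
11. s, w2
12. q -> ~s, w2
13. ~s, w2
Accessibility: w0Rw0, w0Rw1, w0Rw2, w1Rw0, w1Rw1, w1Rw2, w2Rw0, w2Rw1, w2Rw2
Branch closes: s and ~s both at w2.
(One branch shown.) All branches close.

No, unsatisfiable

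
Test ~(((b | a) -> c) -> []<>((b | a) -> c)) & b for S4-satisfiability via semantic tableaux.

1. ~(((b | a) -> c) -> []<>((b | a) -> c)) & b, 0
2. ~(((b | a) -> c) -> []<>((b | a) -> c)), 0   [&-rule on 1]
3. b, 0   [&-rule on 1]
4. (b | a) -> c, 0   [~->-rule on 2]
5. ~[]<>((b | a) -> c), 0   [~->-rule on 2]
6. c, 0   [->-rule on 4 (branches; this branch)]
7. ~<>((b | a) -> c), 1   [~[]-rule on 5: fresh world 1, 0R1]
8. ~((b | a) -> c), 1   [~<>-rule on 7 via 1R1]
9. b | a, 1   [~->-rule on 8]
10. ~c, 1   [~->-rule on 8]
11. a, 1   [|-rule on 9 (branches; this branch)]
Accessibility: 0R0, 0R1, 1R1

Satisfiable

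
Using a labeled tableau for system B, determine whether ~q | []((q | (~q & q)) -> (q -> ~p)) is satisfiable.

Yes, satisfiable

1. ~q | []((q | (~q & q)) -> (q -> ~p)), u
2. []((q | (~q & q)) -> (q -> ~p)), u
3. (q | (~q & q)) -> (q -> ~p), u
4. q -> ~p, u
5. ~p, u
Accessibility: uRu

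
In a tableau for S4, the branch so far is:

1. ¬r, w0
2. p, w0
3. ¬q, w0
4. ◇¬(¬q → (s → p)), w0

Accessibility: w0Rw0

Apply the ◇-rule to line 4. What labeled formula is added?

a fresh world w1 with w0Rw1, and ¬(¬q → (s → p)) at w1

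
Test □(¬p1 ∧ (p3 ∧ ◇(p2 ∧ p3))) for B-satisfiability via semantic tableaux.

Satisfiable

1. □(¬p1 ∧ (p3 ∧ ◇(p2 ∧ p3))), u
2. ¬p1 ∧ (p3 ∧ ◇(p2 ∧ p3)), u
3. ¬p1, u
4. p3 ∧ ◇(p2 ∧ p3), u
5. p3, u
6. ◇(p2 ∧ p3), u
7. p2 ∧ p3, v
8. p2, v
9. p3, v
10. ¬p1 ∧ (p3 ∧ ◇(p2 ∧ p3)), v
11. ¬p1, v
12. p3 ∧ ◇(p2 ∧ p3), v
13. ◇(p2 ∧ p3), v
14. p2 ∧ p3, w
15. p2, w
16. p3, w
Accessibility: uRu, uRv, vRu, vRv, vRw, wRv, wRw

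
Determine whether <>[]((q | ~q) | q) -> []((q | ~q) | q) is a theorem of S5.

Valid in S5

Tableau for the negation ~(<>[]((q | ~q) | q) -> []((q | ~q) | q)):
1. ~(<>[]((q | ~q) | q) -> []((q | ~q) | q)), 0
2. <>[]((q | ~q) | q), 0   [~->-rule on 1]
3. ~[]((q | ~q) | q), 0   [~->-rule on 1]
4. []((q | ~q) | q), 1   [<>-rule on 2: fresh world 1, 0R1]
5. (q | ~q) | q, 0   [[]-rule on 4 via 1R0]
6. (q | ~q) | q, 1   [[]-rule on 4 via 1R1]
7. q | ~q, 0   [|-rule on 5 (branches; this branch)]
8. q | ~q, 1   [|-rule on 6 (branches; this branch)]
9. ~q, 0   [|-rule on 7 (branches; this branch)]
10. ~q, 1   [|-rule on 8 (branches; this branch)]
11. ~((q | ~q) | q), 2   [~[]-rule on 3: fresh world 2, 0R2]
12. ~(q | ~q), 2   [~|-rule on 11]
13. ~q, 2   [~|-rule on 11]
14. q, 2   [~|-rule on 12]
Accessibility: 0R0, 0R1, 0R2, 1R0, 1R1, 1R2, 2R0, 2R1, 2R2
Branch closes: q and ~q both at 2.
All branches of the negation close; one closing branch shown above.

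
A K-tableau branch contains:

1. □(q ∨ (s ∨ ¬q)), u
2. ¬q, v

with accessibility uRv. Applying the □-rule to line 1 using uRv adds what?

q ∨ (s ∨ ¬q), v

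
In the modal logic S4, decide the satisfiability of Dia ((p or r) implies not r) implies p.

1. Dia ((p or r) implies not r) implies p, 0
2. p, 0
Accessibility: 0R0

Yes, satisfiable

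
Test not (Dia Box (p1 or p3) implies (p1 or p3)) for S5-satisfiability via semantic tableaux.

No, unsatisfiable

1. not (Dia Box (p1 or p3) implies (p1 or p3)), u
2. Dia Box (p1 or p3), u
3. not (p1 or p3), u
4. not p1, u
5. not p3, u
6. Box (p1 or p3), v
7. p1 or p3, u
8. p1 or p3, v
9. p3, u
Accessibility: uRu, uRv, vRu, vRv
Branch closes: p3 and not p3 both at u.
Every branch closes; the branch above is one of them.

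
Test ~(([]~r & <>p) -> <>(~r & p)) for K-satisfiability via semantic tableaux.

No, unsatisfiable

1. ~(([]~r & <>p) -> <>(~r & p)), 0
2. []~r & <>p, 0
3. ~<>(~r & p), 0
4. []~r, 0
5. <>p, 0
6. p, 1
7. ~(~r & p), 1
8. ~r, 1
9. ~p, 1
Accessibility: 0R1
Branch closes: p and ~p both at 1.
All branches of the tableau close; one closing branch shown above.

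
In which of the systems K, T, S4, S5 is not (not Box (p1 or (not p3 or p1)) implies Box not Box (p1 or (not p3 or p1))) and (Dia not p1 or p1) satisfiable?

S4-tableau for the formula:
1. not (not Box (p1 or (not p3 or p1)) implies Box not Box (p1 or (not p3 or p1))) and (Dia not p1 or p1), u
2. not (not Box (p1 or (not p3 or p1)) implies Box not Box (p1 or (not p3 or p1))), u
3. Dia not p1 or p1, u
4. not Box (p1 or (not p3 or p1)), u
5. not Box not Box (p1 or (not p3 or p1)), u
6. p1, u
7. not (p1 or (not p3 or p1)), v
8. not p1, v
9. not (not p3 or p1), v
10. p3, v
11. Box (p1 or (not p3 or p1)), w
12. p1 or (not p3 or p1), w
13. not p3 or p1, w
14. p1, w
Accessibility: uRu, uRv, uRw, vRv, wRw
Complete open branch: satisfiable in S4, hence also in K, T (this S4-model is also a K-model and a T-model).
S5-tableau for the formula:
1. not (not Box (p1 or (not p3 or p1)) implies Box not Box (p1 or (not p3 or p1))) and (Dia not p1 or p1), u
2. not (not Box (p1 or (not p3 or p1)) implies Box not Box (p1 or (not p3 or p1))), u
3. Dia not p1 or p1, u
4. not Box (p1 or (not p3 or p1)), u
5. not Box not Box (p1 or (not p3 or p1)), u
6. p1, u
7. not (p1 or (not p3 or p1)), v
8. not p1, v
9. not (not p3 or p1), v
10. p3, v
11. Box (p1 or (not p3 or p1)), w
12. p1 or (not p3 or p1), u
13. p1 or (not p3 or p1), v
14. p1 or (not p3 or p1), w
15. not p3 or p1, u
16. not p3 or p1, v
17. not p3 or p1, w
18. p1, v
Accessibility: uRu, uRv, uRw, vRu, vRv, vRw, wRu, wRv, wRw
Branch closes: p1 and not p1 both at v.
Every branch closes (one shown): unsatisfiable in S5.

K, T, S4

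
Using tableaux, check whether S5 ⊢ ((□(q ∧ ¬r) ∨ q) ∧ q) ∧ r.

Not valid

Tableau for the negation ¬(((□(q ∧ ¬r) ∨ q) ∧ q) ∧ r):
1. ¬(((□(q ∧ ¬r) ∨ q) ∧ q) ∧ r), u
2. ¬r, u
Accessibility: uRu
The negation has an open branch (countermodel exists).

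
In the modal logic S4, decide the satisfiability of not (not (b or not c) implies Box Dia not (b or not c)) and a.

1. not (not (b or not c) implies Box Dia not (b or not c)) and a, 0
2. not (not (b or not c) implies Box Dia not (b or not c)), 0
3. a, 0
4. not (b or not c), 0
5. not Box Dia not (b or not c), 0
6. not b, 0
7. c, 0
8. not Dia not (b or not c), 1
9. b or not c, 1
10. not c, 1
Accessibility: 0R0, 0R1, 1R1

Yes, satisfiable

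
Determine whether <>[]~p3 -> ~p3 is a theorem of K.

Tableau for the negation ~(<>[]~p3 -> ~p3):
1. ~(<>[]~p3 -> ~p3), w0
2. <>[]~p3, w0
3. p3, w0
4. []~p3, w1
Accessibility: w0Rw1
The negation has an open branch (countermodel exists).

Not valid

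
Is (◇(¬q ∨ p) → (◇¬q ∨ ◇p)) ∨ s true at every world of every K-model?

Yes, valid

Tableau for the negation ¬((◇(¬q ∨ p) → (◇¬q ∨ ◇p)) ∨ s):
1. ¬((◇(¬q ∨ p) → (◇¬q ∨ ◇p)) ∨ s), u
2. ¬(◇(¬q ∨ p) → (◇¬q ∨ ◇p)), u
3. ¬s, u
4. ◇(¬q ∨ p), u
5. ¬(◇¬q ∨ ◇p), u
6. ¬◇¬q, u
7. ¬◇p, u
8. ¬q ∨ p, v
9. q, v
10. ¬p, v
11. p, v
Accessibility: uRv
Branch closes: p and ¬p both at v.
Every branch of the negation's tableau closes; the branch above is one of them.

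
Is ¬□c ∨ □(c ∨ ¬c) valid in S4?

Valid in S4

Tableau for the negation ¬(¬□c ∨ □(c ∨ ¬c)):
1. ¬(¬□c ∨ □(c ∨ ¬c)), u
2. □c, u
3. ¬□(c ∨ ¬c), u
4. c, u
5. ¬(c ∨ ¬c), v
6. ¬c, v
7. c, v
Accessibility: uRu, uRv, vRv
Branch closes: c and ¬c both at v.
Every branch of the negation's tableau closes; the branch above is one of them.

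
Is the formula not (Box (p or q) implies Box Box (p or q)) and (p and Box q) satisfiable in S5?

Unsatisfiable

1. not (Box (p or q) implies Box Box (p or q)) and (p and Box q), w0
2. not (Box (p or q) implies Box Box (p or q)), w0   [and-rule on 1]
3. p and Box q, w0   [and-rule on 1]
4. Box (p or q), w0   [neg-implies-rule on 2]
5. not Box Box (p or q), w0   [neg-implies-rule on 2]
6. p, w0   [and-rule on 3]
7. Box q, w0   [and-rule on 3]
8. p or q, w0   [Box-rule on 4 via w0Rw0]
9. q, w0   [Box-rule on 7 via w0Rw0]
10. not Box (p or q), w1   [neg-Box-rule on 5: fresh world w1, w0Rw1]
11. p or q, w1   [Box-rule on 4 via w0Rw1]
12. q, w1   [Box-rule on 7 via w0Rw1]
13. not (p or q), w2   [neg-Box-rule on 10: fresh world w2, w1Rw2]
14. not p, w2   [neg-or-rule on 13]
15. not q, w2   [neg-or-rule on 13]
16. p or q, w2   [Box-rule on 4 via w0Rw2]
17. q, w2   [Box-rule on 7 via w0Rw2]
Accessibility: w0Rw0, w0Rw1, w0Rw2, w1Rw0, w1Rw1, w1Rw2, w2Rw0, w2Rw1, w2Rw2
Branch closes: q and not q both at w2.
Every branch closes; the branch above is one of them.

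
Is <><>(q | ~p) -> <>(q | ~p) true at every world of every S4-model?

Yes, valid

Tableau for the negation ~(<><>(q | ~p) -> <>(q | ~p)):
1. ~(<><>(q | ~p) -> <>(q | ~p)), w0
2. <><>(q | ~p), w0   [~->-rule on 1]
3. ~<>(q | ~p), w0   [~->-rule on 1]
4. ~(q | ~p), w0   [~<>-rule on 3 via w0Rw0]
5. ~q, w0   [~|-rule on 4]
6. p, w0   [~|-rule on 4]
7. <>(q | ~p), w1   [<>-rule on 2: fresh world w1, w0Rw1]
8. ~(q | ~p), w1   [~<>-rule on 3 via w0Rw1]
9. ~q, w1   [~|-rule on 8]
10. p, w1   [~|-rule on 8]
11. q | ~p, w2   [<>-rule on 7: fresh world w2, w1Rw2]
12. ~(q | ~p), w2   [~<>-rule on 3 via w0Rw2]
13. ~q, w2   [~|-rule on 12]
14. p, w2   [~|-rule on 12]
15. ~p, w2   [|-rule on 11 (branches; this branch)]
Accessibility: w0Rw0, w0Rw1, w0Rw2, w1Rw1, w1Rw2, w2Rw2
Branch closes: p and ~p both at w2.
Every branch of the negation's tableau closes; the branch above is one of them.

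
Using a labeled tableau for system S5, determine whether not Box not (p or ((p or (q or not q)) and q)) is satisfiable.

Satisfiable (open branch found)

1. not Box not (p or ((p or (q or not q)) and q)), u
2. p or ((p or (q or not q)) and q), v
3. (p or (q or not q)) and q, v
4. p or (q or not q), v
5. q, v
6. q or not q, v
Accessibility: uRu, uRv, vRu, vRv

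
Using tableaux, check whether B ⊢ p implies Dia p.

Tableau for the negation not (p implies Dia p):
1. not (p implies Dia p), u
2. p, u
3. not Dia p, u
4. not p, u
Accessibility: uRu
Branch closes: p and not p both at u.
Every branch of the negation's tableau closes; the branch above is one of them.

Valid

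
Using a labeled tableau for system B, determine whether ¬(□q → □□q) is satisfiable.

Satisfiable

1. ¬(□q → □□q), u
2. □q, u
3. ¬□□q, u
4. q, u
5. ¬□q, v
6. q, v
7. ¬q, w
Accessibility: uRu, uRv, vRu, vRv, vRw, wRv, wRw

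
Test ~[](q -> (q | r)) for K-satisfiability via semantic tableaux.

1. ~[](q -> (q | r)), w0
2. ~(q -> (q | r)), w1
3. q, w1
4. ~(q | r), w1
5. ~q, w1
6. ~r, w1
Accessibility: w0Rw1
Branch closes: q and ~q both at w1.
Every branch closes; the branch above is one of them.

Unsatisfiable (every branch closes)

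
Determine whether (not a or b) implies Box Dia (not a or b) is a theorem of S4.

Tableau for the negation not ((not a or b) implies Box Dia (not a or b)):
1. not ((not a or b) implies Box Dia (not a or b)), u
2. not a or b, u
3. not Box Dia (not a or b), u
4. b, u
5. not Dia (not a or b), v
6. not (not a or b), v
7. a, v
8. not b, v
Accessibility: uRu, uRv, vRv
The negation has an open branch (countermodel exists).

No, not valid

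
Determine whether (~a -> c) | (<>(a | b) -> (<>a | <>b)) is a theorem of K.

Valid in K

Tableau for the negation ~((~a -> c) | (<>(a | b) -> (<>a | <>b))):
1. ~((~a -> c) | (<>(a | b) -> (<>a | <>b))), 0
2. ~(~a -> c), 0
3. ~(<>(a | b) -> (<>a | <>b)), 0
4. ~a, 0
5. ~c, 0
6. <>(a | b), 0
7. ~(<>a | <>b), 0
8. ~<>a, 0
9. ~<>b, 0
10. a | b, 1
11. ~a, 1
12. ~b, 1
13. b, 1
Accessibility: 0R1
Branch closes: b and ~b both at 1.
Every branch of the negation's tableau closes; the branch above is one of them.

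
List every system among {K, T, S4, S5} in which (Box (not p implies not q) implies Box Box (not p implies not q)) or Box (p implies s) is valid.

S4, S5

T-tableau for the negation not ((Box (not p implies not q) implies Box Box (not p implies not q)) or Box (p implies s)):
1. not ((Box (not p implies not q) implies Box Box (not p implies not q)) or Box (p implies s)), w0
2. not (Box (not p implies not q) implies Box Box (not p implies not q)), w0
3. not Box (p implies s), w0
4. Box (not p implies not q), w0
5. not Box Box (not p implies not q), w0
6. not p implies not q, w0
7. not q, w0
8. not (p implies s), w1
9. p, w1
10. not s, w1
11. not p implies not q, w1
12. not q, w1
13. not Box (not p implies not q), w2
14. not p implies not q, w2
15. not q, w2
16. not (not p implies not q), w3
17. not p, w3
18. q, w3
Accessibility: w0Rw0, w0Rw1, w0Rw2, w1Rw1, w2Rw2, w2Rw3, w3Rw3
Complete open branch: countermodel on a T-frame, so not valid in T, nor in K (the same frame is also a K-frame).
S4-tableau for the negation not ((Box (not p implies not q) implies Box Box (not p implies not q)) or Box (p implies s)):
1. not ((Box (not p implies not q) implies Box Box (not p implies not q)) or Box (p implies s)), w0
2. not (Box (not p implies not q) implies Box Box (not p implies not q)), w0
3. not Box (p implies s), w0
4. Box (not p implies not q), w0
5. not Box Box (not p implies not q), w0
6. not p implies not q, w0
7. not q, w0
8. not (p implies s), w1
9. p, w1
10. not s, w1
11. not p implies not q, w1
12. not q, w1
13. not Box (not p implies not q), w2
14. not p implies not q, w2
15. not q, w2
16. not (not p implies not q), w3
17. not p, w3
18. q, w3
19. not p implies not q, w3
20. not q, w3
Accessibility: w0Rw0, w0Rw1, w0Rw2, w0Rw3, w1Rw1, w2Rw2, w2Rw3, w3Rw3
Branch closes: q and not q both at w3.
Every branch closes (one shown): valid in S4, hence also in S5 (every theorem of S4 is a theorem of S5).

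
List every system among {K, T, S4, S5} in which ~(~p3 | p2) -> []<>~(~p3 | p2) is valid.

S5-tableau for the negation ~(~(~p3 | p2) -> []<>~(~p3 | p2)):
1. ~(~(~p3 | p2) -> []<>~(~p3 | p2)), u
2. ~(~p3 | p2), u   [~->-rule on 1]
3. ~[]<>~(~p3 | p2), u   [~->-rule on 1]
4. p3, u   [~|-rule on 2]
5. ~p2, u   [~|-rule on 2]
6. ~<>~(~p3 | p2), v   [~[]-rule on 3: fresh world v, uRv]
7. ~p3 | p2, u   [~<>-rule on 6 via vRu]
8. ~p3 | p2, v   [~<>-rule on 6 via vRv]
9. p2, u   [|-rule on 7 (branches; this branch)]
Accessibility: uRu, uRv, vRu, vRv
Branch closes: p2 and ~p2 both at u.
Every branch closes (one shown): valid in S5.
S4-tableau for the negation ~(~(~p3 | p2) -> []<>~(~p3 | p2)):
1. ~(~(~p3 | p2) -> []<>~(~p3 | p2)), u
2. ~(~p3 | p2), u   [~->-rule on 1]
3. ~[]<>~(~p3 | p2), u   [~->-rule on 1]
4. p3, u   [~|-rule on 2]
5. ~p2, u   [~|-rule on 2]
6. ~<>~(~p3 | p2), v   [~[]-rule on 3: fresh world v, uRv]
7. ~p3 | p2, v   [~<>-rule on 6 via vRv]
8. p2, v   [|-rule on 7 (branches; this branch)]
Accessibility: uRu, uRv, vRv
Complete open branch: countermodel on an S4-frame, so not valid in S4, nor in K, T (the same frame is also a K-frame and a T-frame).

S5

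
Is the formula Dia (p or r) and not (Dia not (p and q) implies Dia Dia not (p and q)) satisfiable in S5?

1. Dia (p or r) and not (Dia not (p and q) implies Dia Dia not (p and q)), u
2. Dia (p or r), u
3. not (Dia not (p and q) implies Dia Dia not (p and q)), u
4. Dia not (p and q), u
5. not Dia Dia not (p and q), u
6. not Dia not (p and q), u
7. p and q, u
8. p, u
9. q, u
10. p or r, v
11. not Dia not (p and q), v
12. p and q, v
13. p, v
14. q, v
15. r, v
16. not (p and q), w
17. not Dia not (p and q), w
18. p and q, w
19. p, w
20. q, w
21. not q, w
Accessibility: uRu, uRv, uRw, vRu, vRv, vRw, wRu, wRv, wRw
Branch closes: q and not q both at w.
All branches of the tableau close; one closing branch shown above.

No, unsatisfiable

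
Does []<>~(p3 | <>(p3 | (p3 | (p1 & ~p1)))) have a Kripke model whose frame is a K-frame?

1. []<>~(p3 | <>(p3 | (p3 | (p1 & ~p1)))), w0

Satisfiable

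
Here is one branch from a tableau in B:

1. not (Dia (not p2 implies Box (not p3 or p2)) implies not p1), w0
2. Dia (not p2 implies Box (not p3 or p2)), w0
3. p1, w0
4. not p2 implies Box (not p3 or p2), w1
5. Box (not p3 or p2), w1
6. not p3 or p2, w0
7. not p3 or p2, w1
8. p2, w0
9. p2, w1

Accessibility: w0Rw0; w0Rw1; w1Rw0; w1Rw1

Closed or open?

Open

No world carries both an atom and its negation.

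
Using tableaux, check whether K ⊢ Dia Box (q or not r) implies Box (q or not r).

Not valid

Tableau for the negation not (Dia Box (q or not r) implies Box (q or not r)):
1. not (Dia Box (q or not r) implies Box (q or not r)), w0
2. Dia Box (q or not r), w0
3. not Box (q or not r), w0
4. Box (q or not r), w1
5. not (q or not r), w2
6. not q, w2
7. r, w2
Accessibility: w0Rw1, w0Rw2
The negation has an open branch (countermodel exists).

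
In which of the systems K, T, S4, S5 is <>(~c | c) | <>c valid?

T-tableau for the negation ~(<>(~c | c) | <>c):
1. ~(<>(~c | c) | <>c), 0
2. ~<>(~c | c), 0   [~|-rule on 1]
3. ~<>c, 0   [~|-rule on 1]
4. ~(~c | c), 0   [~<>-rule on 2 via 0R0]
5. c, 0   [~|-rule on 4]
6. ~c, 0   [~|-rule on 4]
Accessibility: 0R0
Branch closes: c and ~c both at 0.
Every branch closes (one shown): valid in T, hence also in S4, S5 (every theorem of T is a theorem of S4 and S5).
K-tableau for the negation ~(<>(~c | c) | <>c):
1. ~(<>(~c | c) | <>c), 0
2. ~<>(~c | c), 0   [~|-rule on 1]
3. ~<>c, 0   [~|-rule on 1]
Complete open branch: countermodel on a K-frame, so not valid in K.

T, S4, S5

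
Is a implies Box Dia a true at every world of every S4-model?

Invalid (countermodel exists)

Tableau for the negation not (a implies Box Dia a):
1. not (a implies Box Dia a), u
2. a, u
3. not Box Dia a, u
4. not Dia a, v
5. not a, v
Accessibility: uRu, uRv, vRv
The negation has an open branch (countermodel exists).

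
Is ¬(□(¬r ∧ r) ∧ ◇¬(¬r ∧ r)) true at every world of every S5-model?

Tableau for the negation □(¬r ∧ r) ∧ ◇¬(¬r ∧ r):
1. □(¬r ∧ r) ∧ ◇¬(¬r ∧ r), w0
2. □(¬r ∧ r), w0
3. ◇¬(¬r ∧ r), w0
4. ¬r ∧ r, w0
5. ¬r, w0
6. r, w0
Accessibility: w0Rw0
Branch closes: r and ¬r both at w0.
All branches of the negation close; one closing branch shown above.

Yes, valid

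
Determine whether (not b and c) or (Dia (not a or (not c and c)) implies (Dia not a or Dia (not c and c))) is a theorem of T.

Valid in T

Tableau for the negation not ((not b and c) or (Dia (not a or (not c and c)) implies (Dia not a or Dia (not c and c)))):
1. not ((not b and c) or (Dia (not a or (not c and c)) implies (Dia not a or Dia (not c and c)))), 0
2. not (not b and c), 0
3. not (Dia (not a or (not c and c)) implies (Dia not a or Dia (not c and c))), 0
4. Dia (not a or (not c and c)), 0
5. not (Dia not a or Dia (not c and c)), 0
6. not Dia not a, 0
7. not Dia (not c and c), 0
8. a, 0
9. not (not c and c), 0
10. not c, 0
11. not a or (not c and c), 1
12. a, 1
13. not (not c and c), 1
14. not c and c, 1
15. not c, 1
16. c, 1
Accessibility: 0R0, 0R1, 1R1
Branch closes: c and not c both at 1.
All branches of the negation close; one closing branch shown above.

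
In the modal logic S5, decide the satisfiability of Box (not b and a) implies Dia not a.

1. Box (not b and a) implies Dia not a, u
2. Dia not a, u
3. not a, v
Accessibility: uRu, uRv, vRu, vRv

Satisfiable (open branch found)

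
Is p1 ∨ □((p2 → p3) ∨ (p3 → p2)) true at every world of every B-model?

Valid

Tableau for the negation ¬(p1 ∨ □((p2 → p3) ∨ (p3 → p2))):
1. ¬(p1 ∨ □((p2 → p3) ∨ (p3 → p2))), w0
2. ¬p1, w0
3. ¬□((p2 → p3) ∨ (p3 → p2)), w0
4. ¬((p2 → p3) ∨ (p3 → p2)), w1
5. ¬(p2 → p3), w1
6. ¬(p3 → p2), w1
7. p2, w1
8. ¬p3, w1
9. p3, w1
10. ¬p2, w1
Accessibility: w0Rw0, w0Rw1, w1Rw0, w1Rw1
Branch closes: p3 and ¬p3 both at w1.
Every branch of the negation's tableau closes; the branch above is one of them.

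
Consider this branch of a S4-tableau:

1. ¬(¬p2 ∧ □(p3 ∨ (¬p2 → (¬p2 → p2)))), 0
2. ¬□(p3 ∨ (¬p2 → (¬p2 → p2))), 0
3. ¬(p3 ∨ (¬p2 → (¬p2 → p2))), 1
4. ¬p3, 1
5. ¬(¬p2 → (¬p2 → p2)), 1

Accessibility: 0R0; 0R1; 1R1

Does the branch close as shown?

No, open

No atom appears with both signs at the same world.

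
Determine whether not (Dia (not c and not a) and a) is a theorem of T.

No, not valid

Tableau for the negation Dia (not c and not a) and a:
1. Dia (not c and not a) and a, w0
2. Dia (not c and not a), w0   [and-rule on 1]
3. a, w0   [and-rule on 1]
4. not c and not a, w1   [Dia-rule on 2: fresh world w1, w0Rw1]
5. not c, w1   [and-rule on 4]
6. not a, w1   [and-rule on 4]
Accessibility: w0Rw0, w0Rw1, w1Rw1
The negation has an open branch (countermodel exists).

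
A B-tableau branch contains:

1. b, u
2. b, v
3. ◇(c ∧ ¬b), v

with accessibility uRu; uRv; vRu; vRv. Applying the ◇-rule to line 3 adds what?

a fresh world w with vRw, and c ∧ ¬b at w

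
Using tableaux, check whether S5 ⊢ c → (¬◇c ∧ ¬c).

No, not valid

Tableau for the negation ¬(c → (¬◇c ∧ ¬c)):
1. ¬(c → (¬◇c ∧ ¬c)), u
2. c, u   [¬→-rule on 1]
3. ¬(¬◇c ∧ ¬c), u   [¬→-rule on 1]
Accessibility: uRu
The negation has an open branch (countermodel exists).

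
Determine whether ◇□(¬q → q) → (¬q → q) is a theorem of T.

Tableau for the negation ¬(◇□(¬q → q) → (¬q → q)):
1. ¬(◇□(¬q → q) → (¬q → q)), u
2. ◇□(¬q → q), u   [¬→-rule on 1]
3. ¬(¬q → q), u   [¬→-rule on 1]
4. ¬q, u   [¬→-rule on 3]
5. □(¬q → q), v   [◇-rule on 2: fresh world v, uRv]
6. ¬q → q, v   [□-rule on 5 via vRv]
7. q, v   [→-rule on 6 (branches; this branch)]
Accessibility: uRu, uRv, vRv
The negation has an open branch (countermodel exists).

Invalid (countermodel exists)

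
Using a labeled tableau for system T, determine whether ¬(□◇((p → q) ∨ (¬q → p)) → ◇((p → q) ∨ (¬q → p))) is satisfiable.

1. ¬(□◇((p → q) ∨ (¬q → p)) → ◇((p → q) ∨ (¬q → p))), w0
2. □◇((p → q) ∨ (¬q → p)), w0   [¬→-rule on 1]
3. ¬◇((p → q) ∨ (¬q → p)), w0   [¬→-rule on 1]
4. ◇((p → q) ∨ (¬q → p)), w0   [□-rule on 2 via w0Rw0]
5. ¬((p → q) ∨ (¬q → p)), w0   [¬◇-rule on 3 via w0Rw0]
6. ¬(p → q), w0   [¬∨-rule on 5]
7. ¬(¬q → p), w0   [¬∨-rule on 5]
8. p, w0   [¬→-rule on 6]
9. ¬q, w0   [¬→-rule on 6]
10. ¬p, w0   [¬→-rule on 7]
Accessibility: w0Rw0
Branch closes: p and ¬p both at w0.
(One branch shown.) All branches close.

Unsatisfiable (every branch closes)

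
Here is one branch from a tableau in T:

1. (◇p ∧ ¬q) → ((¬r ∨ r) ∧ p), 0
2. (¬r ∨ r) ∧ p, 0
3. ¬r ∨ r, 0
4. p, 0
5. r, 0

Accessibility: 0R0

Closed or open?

Not closed

No world carries both an atom and its negation.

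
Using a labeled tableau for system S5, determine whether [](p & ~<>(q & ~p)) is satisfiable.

1. [](p & ~<>(q & ~p)), w0
2. p & ~<>(q & ~p), w0
3. p, w0
4. ~<>(q & ~p), w0
5. ~(q & ~p), w0
Accessibility: w0Rw0

Yes, satisfiable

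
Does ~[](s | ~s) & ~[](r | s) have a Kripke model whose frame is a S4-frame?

1. ~[](s | ~s) & ~[](r | s), 0
2. ~[](s | ~s), 0
3. ~[](r | s), 0
4. ~(s | ~s), 1
5. ~s, 1
6. s, 1
Accessibility: 0R0, 0R1, 1R1
Branch closes: s and ~s both at 1.
Every branch closes; the branch above is one of them.

Unsatisfiable (every branch closes)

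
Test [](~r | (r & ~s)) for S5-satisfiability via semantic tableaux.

1. [](~r | (r & ~s)), w0
2. ~r | (r & ~s), w0   [[]-rule on 1 via w0Rw0]
3. r & ~s, w0   [|-rule on 2 (branches; this branch)]
4. r, w0   [&-rule on 3]
5. ~s, w0   [&-rule on 3]
Accessibility: w0Rw0

Satisfiable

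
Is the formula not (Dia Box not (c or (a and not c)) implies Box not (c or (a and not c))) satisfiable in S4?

1. not (Dia Box not (c or (a and not c)) implies Box not (c or (a and not c))), 0
2. Dia Box not (c or (a and not c)), 0
3. not Box not (c or (a and not c)), 0
4. Box not (c or (a and not c)), 1
5. not (c or (a and not c)), 1
6. not c, 1
7. not (a and not c), 1
8. not a, 1
9. c or (a and not c), 2
10. a and not c, 2
11. a, 2
12. not c, 2
Accessibility: 0R0, 0R1, 0R2, 1R1, 2R2

Yes, satisfiable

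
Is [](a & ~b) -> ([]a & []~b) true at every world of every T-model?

Tableau for the negation ~([](a & ~b) -> ([]a & []~b)):
1. ~([](a & ~b) -> ([]a & []~b)), w0
2. [](a & ~b), w0
3. ~([]a & []~b), w0
4. a & ~b, w0
5. a, w0
6. ~b, w0
7. ~[]~b, w0
8. b, w1
9. a & ~b, w1
10. a, w1
11. ~b, w1
Accessibility: w0Rw0, w0Rw1, w1Rw1
Branch closes: b and ~b both at w1.
Every branch of the negation's tableau closes; the branch above is one of them.

Valid in T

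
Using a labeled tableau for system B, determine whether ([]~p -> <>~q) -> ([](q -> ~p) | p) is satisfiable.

1. ([]~p -> <>~q) -> ([](q -> ~p) | p), w0
2. [](q -> ~p) | p, w0   [->-rule on 1 (branches; this branch)]
3. p, w0   [|-rule on 2 (branches; this branch)]
Accessibility: w0Rw0

Yes, satisfiable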